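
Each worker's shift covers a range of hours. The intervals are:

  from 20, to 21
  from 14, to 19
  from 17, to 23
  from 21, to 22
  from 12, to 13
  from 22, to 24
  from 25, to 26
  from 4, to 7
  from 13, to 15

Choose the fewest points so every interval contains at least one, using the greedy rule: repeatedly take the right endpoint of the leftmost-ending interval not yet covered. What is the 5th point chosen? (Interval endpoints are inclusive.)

24

Sorted: [4,7] [12,13] [13,15] [14,19] [20,21] [21,22] [17,23] [22,24] [25,26]
{[4,7]} hit by 7; {[12,13],[13,15]} hit by 13; {[14,19]} hit by 19; {[20,21],[21,22],[17,23]} hit by 21; {[22,24]} hit by 24; {[25,26]} hit by 26.
Points: 7, 13, 19, 21, 24, 26 (6 total).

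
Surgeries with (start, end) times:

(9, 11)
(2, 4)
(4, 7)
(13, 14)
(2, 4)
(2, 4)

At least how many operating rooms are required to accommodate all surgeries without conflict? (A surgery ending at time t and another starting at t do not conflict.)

3

Count concurrent intervals with a sweep; the peak is the room count.
starts: [2, 2, 2, 4, 9, 13]
ends:   [4, 4, 4, 7, 11, 14]
s2→1 s2→2 s2→3  — peak 3.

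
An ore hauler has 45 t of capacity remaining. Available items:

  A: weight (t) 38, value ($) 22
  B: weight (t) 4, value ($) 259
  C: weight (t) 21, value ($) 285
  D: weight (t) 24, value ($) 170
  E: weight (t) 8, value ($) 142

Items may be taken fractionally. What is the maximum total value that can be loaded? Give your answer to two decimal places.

771.00

Sort by value per unit weight and fill in that order.
Ratios (sorted): B 64.75, E 17.75, C 13.57, D 7.08, A 0.58
take B (4 @ 259); take E (8 @ 142); take C (21 @ 285); take 12/24 of D → 85.00. Capacity used 45/45.
Total value = 771.00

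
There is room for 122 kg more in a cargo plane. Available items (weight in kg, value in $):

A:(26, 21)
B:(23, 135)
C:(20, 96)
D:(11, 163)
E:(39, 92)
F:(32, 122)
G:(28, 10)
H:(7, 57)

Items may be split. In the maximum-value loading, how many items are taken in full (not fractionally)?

Order: D (163/11=14.82) > H (57/7=8.14) > B (135/23=5.87) > C (96/20=4.80) > F (122/32=3.81) > E (92/39=2.36) > A (21/26=0.81) > G (10/28=0.36)
Fill: take D (11 @ 163) → take H (7 @ 57) → take B (23 @ 135) → take C (20 @ 96) → take F (32 @ 122) → take 29/39 of E → 68.41; 122/122 used.
5 item(s) taken whole; one partial (take 29/39 of E).

5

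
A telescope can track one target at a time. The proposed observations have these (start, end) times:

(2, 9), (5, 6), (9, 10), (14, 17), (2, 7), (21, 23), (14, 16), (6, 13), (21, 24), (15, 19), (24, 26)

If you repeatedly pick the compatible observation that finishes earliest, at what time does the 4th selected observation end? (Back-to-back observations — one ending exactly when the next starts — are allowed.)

23

By end time: (5,6), (2,7), (2,9), (9,10), (6,13), (14,16), (14,17), (15,19), (21,23), (21,24), (24,26).
Pick (5,6); next start ≥ 6 → (9,10); next start ≥ 10 → (14,16); next start ≥ 16 → (21,23); next start ≥ 23 → (24,26).
Selected: (5,6) (9,10) (14,16) (21,23) (24,26)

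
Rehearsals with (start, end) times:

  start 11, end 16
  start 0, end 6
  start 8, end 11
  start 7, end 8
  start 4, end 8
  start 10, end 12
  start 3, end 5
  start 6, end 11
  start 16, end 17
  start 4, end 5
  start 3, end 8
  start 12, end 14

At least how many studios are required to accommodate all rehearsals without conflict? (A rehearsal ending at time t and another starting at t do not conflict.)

Events (time:±→running): 0:+→1 3:+→2 3:+→3 4:+→4 4:+→5 … peak 5.

5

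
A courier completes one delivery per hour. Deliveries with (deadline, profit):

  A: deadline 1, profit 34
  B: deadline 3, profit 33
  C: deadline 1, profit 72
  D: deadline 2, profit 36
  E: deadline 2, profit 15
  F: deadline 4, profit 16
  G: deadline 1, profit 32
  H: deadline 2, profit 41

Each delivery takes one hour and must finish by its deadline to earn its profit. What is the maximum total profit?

162

By profit: C(d1,72), H(d2,41), D(d2,36), A(d1,34), B(d3,33), G(d1,32), F(d4,16), E(d2,15)
C→slot 1; H→slot 2; D skipped; A skipped; B→slot 3; G skipped; F→slot 4; E skipped.
Profit = 72 + 41 + 33 + 16 = 162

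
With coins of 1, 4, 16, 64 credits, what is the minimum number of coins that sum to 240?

240 − 3×64→48 − 3×16→0
Total coins = 3 + 3 = 6

6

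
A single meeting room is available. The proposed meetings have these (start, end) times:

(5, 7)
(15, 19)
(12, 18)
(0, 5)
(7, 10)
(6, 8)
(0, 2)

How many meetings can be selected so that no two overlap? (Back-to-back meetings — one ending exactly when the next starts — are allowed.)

4

By end time: (0,2), (0,5), (5,7), (6,8), (7,10), (12,18), (15,19).
Pick (0,2); next start ≥ 2 → (5,7); next start ≥ 7 → (7,10); next start ≥ 10 → (12,18).
Selected 4 meetings.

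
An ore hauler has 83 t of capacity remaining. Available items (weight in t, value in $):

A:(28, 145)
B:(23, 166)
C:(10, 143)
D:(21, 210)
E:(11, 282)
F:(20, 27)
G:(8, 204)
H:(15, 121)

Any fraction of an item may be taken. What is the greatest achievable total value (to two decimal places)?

Sort by value per unit weight and fill in that order.
Ratios (sorted): E 25.64, G 25.50, C 14.30, D 10.00, H 8.07, B 7.22, A 5.18, F 1.35
take E (11 @ 282); take G (8 @ 204); take C (10 @ 143); take D (21 @ 210); take H (15 @ 121); take 18/23 of B → 129.91. Capacity used 83/83.
Total value = 1089.91

1089.91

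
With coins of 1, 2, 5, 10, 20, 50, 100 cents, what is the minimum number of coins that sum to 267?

6

Use the largest denomination that fits, subtract, and repeat.
267 = 2×100 + 1×50 + 1×10 + 1×5 + 1×2
Total coins = 2 + 1 + 1 + 1 + 1 = 6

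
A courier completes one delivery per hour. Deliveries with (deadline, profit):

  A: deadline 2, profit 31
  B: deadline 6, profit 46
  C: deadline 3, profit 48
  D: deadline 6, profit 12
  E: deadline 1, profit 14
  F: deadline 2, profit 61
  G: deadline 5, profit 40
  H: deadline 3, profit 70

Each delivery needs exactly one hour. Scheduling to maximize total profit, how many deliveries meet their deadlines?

6

Take jobs in profit order; each goes to the latest open slot no later than its deadline.
By profit: H(d3,70), F(d2,61), C(d3,48), B(d6,46), G(d5,40), A(d2,31), E(d1,14), D(d6,12)
H→slot 3; F→slot 2; C→slot 1; B→slot 6; G→slot 5; A skipped; E skipped; D→slot 4.
6 of 8 scheduled.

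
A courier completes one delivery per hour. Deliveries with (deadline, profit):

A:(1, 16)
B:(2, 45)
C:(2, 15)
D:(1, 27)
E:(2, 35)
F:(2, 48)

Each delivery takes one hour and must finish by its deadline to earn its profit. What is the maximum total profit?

Sort by profit descending; place each in the latest free slot ≤ its deadline.
By profit: F(d2,48), B(d2,45), E(d2,35), D(d1,27), A(d1,16), C(d2,15)
F→slot 2; B→slot 1; E skipped; D skipped; A skipped; C skipped.
Profit = 45 + 48 = 93

93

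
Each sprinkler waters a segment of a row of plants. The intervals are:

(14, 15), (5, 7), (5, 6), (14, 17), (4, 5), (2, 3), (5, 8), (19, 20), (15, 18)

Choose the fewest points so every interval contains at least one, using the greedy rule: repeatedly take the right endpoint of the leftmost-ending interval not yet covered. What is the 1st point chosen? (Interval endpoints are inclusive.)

3

By right end: [2,3]  [4,5]  [5,6]  [5,7]  [5,8]  [14,15]  [14,17]  [15,18]  [19,20]
[2,3] uncovered → point at 3; [4,5] uncovered → point at 5; [14,15] uncovered → point at 15; [19,20] uncovered → point at 20.
Points: 3, 5, 15, 20 (4 total).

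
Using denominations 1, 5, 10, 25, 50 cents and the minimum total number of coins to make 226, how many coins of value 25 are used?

226 − 4×50→26 − 1×25→1 − 1×1→0
Count of 25: 1

1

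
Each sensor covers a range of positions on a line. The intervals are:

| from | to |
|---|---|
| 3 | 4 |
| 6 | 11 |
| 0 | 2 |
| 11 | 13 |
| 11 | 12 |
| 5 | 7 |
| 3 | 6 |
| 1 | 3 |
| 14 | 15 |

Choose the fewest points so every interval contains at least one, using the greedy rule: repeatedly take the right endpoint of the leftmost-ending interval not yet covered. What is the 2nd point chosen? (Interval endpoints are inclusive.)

Process intervals by earliest right end; each time one isn't hit yet, stab at its right endpoint.
By right end: [0,2]  [1,3]  [3,4]  [3,6]  [5,7]  [6,11]  [11,12]  [11,13]  [14,15]
[0,2] uncovered → point at 2; [3,4] uncovered → point at 4; [5,7] uncovered → point at 7; [11,12] uncovered → point at 12; [14,15] uncovered → point at 15.
Points: 2, 4, 7, 12, 15 (5 total).

4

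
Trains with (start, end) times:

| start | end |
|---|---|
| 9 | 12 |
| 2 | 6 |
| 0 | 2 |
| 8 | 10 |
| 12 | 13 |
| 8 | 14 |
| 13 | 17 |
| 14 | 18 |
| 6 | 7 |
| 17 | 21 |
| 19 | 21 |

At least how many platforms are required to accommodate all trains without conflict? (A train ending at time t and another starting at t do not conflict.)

3

The answer is the maximum number of intervals overlapping at any instant.
Events (time:±→running): 0:+→1 2:-→0 2:+→1 6:-→0 6:+→1 7:-→0 8:+→1 8:+→2 9:+→3 … peak 3.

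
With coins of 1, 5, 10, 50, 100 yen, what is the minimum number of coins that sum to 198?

10

198 − 1×100→98 − 1×50→48 − 4×10→8 − 1×5→3 − 3×1→0
Total coins = 1 + 1 + 4 + 1 + 3 = 10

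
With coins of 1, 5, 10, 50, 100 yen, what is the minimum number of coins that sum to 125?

4

Use the largest denomination that fits, subtract, and repeat.
125 = 1×100 + 2×10 + 1×5
Total coins = 1 + 2 + 1 = 4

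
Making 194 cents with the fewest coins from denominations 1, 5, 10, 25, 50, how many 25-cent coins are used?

194 = 3×50 + 1×25 + 1×10 + 1×5 + 4×1
Count of 25: 1

1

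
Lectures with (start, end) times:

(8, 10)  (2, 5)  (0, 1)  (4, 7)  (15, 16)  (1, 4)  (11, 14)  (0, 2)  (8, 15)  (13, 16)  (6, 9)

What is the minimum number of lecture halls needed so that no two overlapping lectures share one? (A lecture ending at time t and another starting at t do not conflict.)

3

Events (time:±→running): 0:+→1 0:+→2 1:-→1 1:+→2 2:-→1 2:+→2 4:-→1 4:+→2 5:-→1 6:+→2 7:-→1 8:+→2 8:+→3 … peak 3.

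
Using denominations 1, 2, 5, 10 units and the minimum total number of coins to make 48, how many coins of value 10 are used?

Greedy: take as many of the largest coin as possible, then repeat with the remainder.
48 = 4×10 + 1×5 + 1×2 + 1×1
Count of 10: 4

4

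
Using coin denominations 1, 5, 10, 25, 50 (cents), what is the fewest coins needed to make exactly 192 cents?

8

Greedy: take as many of the largest coin as possible, then repeat with the remainder.
192 = 3×50 + 1×25 + 1×10 + 1×5 + 2×1
Total coins = 3 + 1 + 1 + 1 + 2 = 8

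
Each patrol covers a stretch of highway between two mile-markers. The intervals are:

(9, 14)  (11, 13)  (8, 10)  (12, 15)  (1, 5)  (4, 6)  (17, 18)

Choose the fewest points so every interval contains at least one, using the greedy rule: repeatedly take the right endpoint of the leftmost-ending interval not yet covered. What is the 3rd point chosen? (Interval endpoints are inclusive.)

Process intervals by earliest right end; each time one isn't hit yet, stab at its right endpoint.
Sorted: [1,5] [4,6] [8,10] [11,13] [9,14] [12,15] [17,18]
{[1,5],[4,6]} hit by 5; {[8,10]} hit by 10; {[11,13],[9,14],[12,15]} hit by 13; {[17,18]} hit by 18.
Points: 5, 10, 13, 18 (4 total).

13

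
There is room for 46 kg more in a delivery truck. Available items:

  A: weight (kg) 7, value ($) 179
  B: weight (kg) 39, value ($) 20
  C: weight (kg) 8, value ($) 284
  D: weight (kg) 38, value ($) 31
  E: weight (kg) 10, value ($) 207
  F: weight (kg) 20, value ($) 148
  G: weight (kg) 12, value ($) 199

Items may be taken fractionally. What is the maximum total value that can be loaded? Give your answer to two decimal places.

Greedy by value/weight ratio, highest first.
Ratios (sorted): C 35.50, A 25.57, E 20.70, G 16.58, F 7.40, D 0.82, B 0.51
take C (8 @ 284); take A (7 @ 179); take E (10 @ 207); take G (12 @ 199); take 9/20 of F → 66.60. Capacity used 46/46.
Total value = 935.60

935.60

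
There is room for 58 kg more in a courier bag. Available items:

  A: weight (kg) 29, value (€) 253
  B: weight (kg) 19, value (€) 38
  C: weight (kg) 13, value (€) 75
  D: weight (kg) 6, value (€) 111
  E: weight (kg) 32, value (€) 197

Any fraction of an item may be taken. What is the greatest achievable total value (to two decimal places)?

Sort by value per unit weight and fill in that order.
Ratios (sorted): D 18.50, A 8.72, E 6.16, C 5.77, B 2.00
take D (6 @ 111); take A (29 @ 253); take 23/32 of E → 141.59. Capacity used 58/58.
Total value = 505.59

505.59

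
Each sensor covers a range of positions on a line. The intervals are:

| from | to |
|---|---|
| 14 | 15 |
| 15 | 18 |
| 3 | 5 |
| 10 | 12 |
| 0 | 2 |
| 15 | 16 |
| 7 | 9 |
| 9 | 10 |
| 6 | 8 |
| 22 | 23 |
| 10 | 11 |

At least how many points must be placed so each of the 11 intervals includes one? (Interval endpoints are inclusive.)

Sort by right endpoint; whenever an interval is uncovered, place a point at its right end.
Sorted: [0,2] [3,5] [6,8] [7,9] [9,10] [10,11] [10,12] [14,15] [15,16] [15,18] [22,23]
{[0,2]} hit by 2; {[3,5]} hit by 5; {[6,8],[7,9]} hit by 8; {[9,10],[10,11],[10,12]} hit by 10; {[14,15],[15,16],[15,18]} hit by 15; {[22,23]} hit by 23.
Points: 2, 5, 8, 10, 15, 23 (6 total).

6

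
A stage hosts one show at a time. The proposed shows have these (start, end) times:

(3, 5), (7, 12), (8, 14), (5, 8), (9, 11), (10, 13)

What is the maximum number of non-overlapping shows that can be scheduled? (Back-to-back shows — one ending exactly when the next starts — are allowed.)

Sorted by end: (3,5)  (5,8)  (9,11)  (7,12)  (10,13)  (8,14)
take (3,5); take (5,8); take (9,11); skip (7,12); skip (8,14).
Selected 3 shows.

3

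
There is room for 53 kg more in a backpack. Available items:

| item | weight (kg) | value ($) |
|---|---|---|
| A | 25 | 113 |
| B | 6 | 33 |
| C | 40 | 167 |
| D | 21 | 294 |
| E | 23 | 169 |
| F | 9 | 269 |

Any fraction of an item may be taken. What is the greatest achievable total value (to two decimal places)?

732.00

Sort by value per unit weight and fill in that order.
Order: F (269/9=29.89) > D (294/21=14.00) > E (169/23=7.35) > B (33/6=5.50) > A (113/25=4.52) > C (167/40=4.17)
Fill: take F (9 @ 269) → take D (21 @ 294) → take E (23 @ 169); 53/53 used.
Total value = 732.00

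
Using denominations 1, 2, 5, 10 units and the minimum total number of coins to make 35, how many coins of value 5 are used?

1

35 = 3×10 + 1×5
Count of 5: 1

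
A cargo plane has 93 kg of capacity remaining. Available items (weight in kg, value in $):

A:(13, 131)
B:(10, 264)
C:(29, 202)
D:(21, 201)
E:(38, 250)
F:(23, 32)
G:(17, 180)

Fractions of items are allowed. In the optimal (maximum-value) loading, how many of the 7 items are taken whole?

5

Sort by value per unit weight and fill in that order.
Order: B (264/10=26.40) > G (180/17=10.59) > A (131/13=10.08) > D (201/21=9.57) > C (202/29=6.97) > E (250/38=6.58) > F (32/23=1.39)
Fill: take B (10 @ 264) → take G (17 @ 180) → take A (13 @ 131) → take D (21 @ 201) → take C (29 @ 202) → take 3/38 of E → 19.74; 93/93 used.
5 item(s) taken whole; one partial (take 3/38 of E).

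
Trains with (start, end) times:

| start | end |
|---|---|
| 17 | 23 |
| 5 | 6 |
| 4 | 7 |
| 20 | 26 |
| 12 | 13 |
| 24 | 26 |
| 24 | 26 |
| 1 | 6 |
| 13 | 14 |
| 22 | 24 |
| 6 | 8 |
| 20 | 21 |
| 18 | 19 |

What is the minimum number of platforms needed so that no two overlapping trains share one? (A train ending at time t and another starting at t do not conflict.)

3

starts: [1, 4, 5, 6, 12, 13, 17, 18, 20, 20, 22, 24, 24]
ends:   [6, 6, 7, 8, 13, 14, 19, 21, 23, 24, 26, 26, 26]
s1→1 s4→2 s5→3  — peak 3.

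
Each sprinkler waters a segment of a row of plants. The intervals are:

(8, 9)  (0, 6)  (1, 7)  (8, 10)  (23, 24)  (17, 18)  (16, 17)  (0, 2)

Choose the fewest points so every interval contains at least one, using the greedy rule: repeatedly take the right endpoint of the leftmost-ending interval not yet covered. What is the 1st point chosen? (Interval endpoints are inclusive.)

2

Sorted: [0,2] [0,6] [1,7] [8,9] [8,10] [16,17] [17,18] [23,24]
{[0,2],[0,6],[1,7]} hit by 2; {[8,9],[8,10]} hit by 9; {[16,17],[17,18]} hit by 17; {[23,24]} hit by 24.
Points: 2, 9, 17, 24 (4 total).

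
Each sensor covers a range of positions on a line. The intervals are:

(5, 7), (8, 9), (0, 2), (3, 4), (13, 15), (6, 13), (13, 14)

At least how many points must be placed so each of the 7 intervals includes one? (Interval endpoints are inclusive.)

5

Sort by right endpoint; whenever an interval is uncovered, place a point at its right end.
By right end: [0,2]  [3,4]  [5,7]  [8,9]  [6,13]  [13,14]  [13,15]
[0,2] uncovered → point at 2; [3,4] uncovered → point at 4; [5,7] uncovered → point at 7; [8,9] uncovered → point at 9; [13,14] uncovered → point at 14.
Points: 2, 4, 7, 9, 14 (5 total).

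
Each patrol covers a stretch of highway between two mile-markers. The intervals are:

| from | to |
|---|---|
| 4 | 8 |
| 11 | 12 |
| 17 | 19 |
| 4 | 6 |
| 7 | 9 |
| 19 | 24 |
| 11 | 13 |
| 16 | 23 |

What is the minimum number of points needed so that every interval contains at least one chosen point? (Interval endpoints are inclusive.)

By right end: [4,6]  [4,8]  [7,9]  [11,12]  [11,13]  [17,19]  [16,23]  [19,24]
[4,6] uncovered → point at 6; [7,9] uncovered → point at 9; [11,12] uncovered → point at 12; [17,19] uncovered → point at 19.
Points: 6, 9, 12, 19 (4 total).

4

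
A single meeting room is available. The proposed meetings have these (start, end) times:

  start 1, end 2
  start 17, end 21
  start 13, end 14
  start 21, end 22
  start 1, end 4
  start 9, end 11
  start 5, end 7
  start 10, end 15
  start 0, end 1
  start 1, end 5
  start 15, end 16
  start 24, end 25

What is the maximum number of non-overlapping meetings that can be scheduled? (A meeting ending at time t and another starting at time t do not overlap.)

9

By end time: (0,1), (1,2), (1,4), (1,5), (5,7), (9,11), (13,14), (10,15), (15,16), (17,21), (21,22), (24,25).
Pick (0,1); next start ≥ 1 → (1,2); next start ≥ 2 → (5,7); next start ≥ 7 → (9,11); next start ≥ 11 → (13,14); next start ≥ 14 → (15,16); next start ≥ 16 → (17,21); next start ≥ 21 → (21,22); next start ≥ 22 → (24,25).
Selected 9 meetings.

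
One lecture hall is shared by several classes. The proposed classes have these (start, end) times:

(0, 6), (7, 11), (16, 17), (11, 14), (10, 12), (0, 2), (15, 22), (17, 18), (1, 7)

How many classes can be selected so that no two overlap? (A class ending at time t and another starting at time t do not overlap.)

5

Order by finish time; keep every interval that doesn't clash with the previous kept one.
Sorted by end: (0,2)  (0,6)  (1,7)  (7,11)  (10,12)  (11,14)  (16,17)  (17,18)  (15,22)
take (0,2); skip (0,6); take (7,11); take (11,14); take (16,17); take (17,18); skip (15,22).
Selected 5 classes.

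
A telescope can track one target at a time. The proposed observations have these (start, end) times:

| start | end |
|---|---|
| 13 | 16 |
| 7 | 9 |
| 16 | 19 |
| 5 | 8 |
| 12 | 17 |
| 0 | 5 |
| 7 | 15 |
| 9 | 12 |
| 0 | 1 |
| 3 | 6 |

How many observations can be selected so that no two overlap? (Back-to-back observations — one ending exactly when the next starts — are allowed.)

Order by finish time; keep every interval that doesn't clash with the previous kept one.
By end time: (0,1), (0,5), (3,6), (5,8), (7,9), (9,12), (7,15), (13,16), (12,17), (16,19).
Pick (0,1); next start ≥ 1 → (3,6); next start ≥ 6 → (7,9); next start ≥ 9 → (9,12); next start ≥ 12 → (13,16); next start ≥ 16 → (16,19).
Selected 6 observations.

6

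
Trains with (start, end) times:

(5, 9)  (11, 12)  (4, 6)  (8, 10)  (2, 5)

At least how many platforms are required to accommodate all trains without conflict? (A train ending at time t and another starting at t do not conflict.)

2

Count concurrent intervals with a sweep; the peak is the room count.
Events (time:±→running): 2:+→1 4:+→2 … peak 2.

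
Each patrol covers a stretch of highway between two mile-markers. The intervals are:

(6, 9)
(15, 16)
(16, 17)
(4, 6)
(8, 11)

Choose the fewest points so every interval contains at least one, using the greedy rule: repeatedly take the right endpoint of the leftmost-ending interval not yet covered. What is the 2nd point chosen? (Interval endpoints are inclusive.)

11

Sort by right endpoint; whenever an interval is uncovered, place a point at its right end.
By right end: [4,6]  [6,9]  [8,11]  [15,16]  [16,17]
[4,6] uncovered → point at 6; [8,11] uncovered → point at 11; [15,16] uncovered → point at 16.
Points: 6, 11, 16 (3 total).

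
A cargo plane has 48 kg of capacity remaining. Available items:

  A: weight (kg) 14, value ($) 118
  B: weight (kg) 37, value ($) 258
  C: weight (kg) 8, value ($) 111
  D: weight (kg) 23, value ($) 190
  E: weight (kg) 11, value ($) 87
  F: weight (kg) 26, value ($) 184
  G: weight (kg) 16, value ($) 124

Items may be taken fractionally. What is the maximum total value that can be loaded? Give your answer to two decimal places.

Order: C (111/8=13.88) > A (118/14=8.43) > D (190/23=8.26) > E (87/11=7.91) > G (124/16=7.75) > F (184/26=7.08) > B (258/37=6.97)
Fill: take C (8 @ 111) → take A (14 @ 118) → take D (23 @ 190) → take 3/11 of E → 23.73; 48/48 used.
Total value = 442.73

442.73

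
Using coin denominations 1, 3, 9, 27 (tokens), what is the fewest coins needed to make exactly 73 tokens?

73 − 2×27→19 − 2×9→1 − 1×1→0
Total coins = 2 + 2 + 1 = 5

5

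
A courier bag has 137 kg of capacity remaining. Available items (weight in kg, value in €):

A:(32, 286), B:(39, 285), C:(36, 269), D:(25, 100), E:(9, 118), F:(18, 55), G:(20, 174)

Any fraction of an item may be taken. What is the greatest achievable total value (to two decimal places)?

1136.00

Order: E (118/9=13.11) > A (286/32=8.94) > G (174/20=8.70) > C (269/36=7.47) > B (285/39=7.31) > D (100/25=4.00) > F (55/18=3.06)
Fill: take E (9 @ 118) → take A (32 @ 286) → take G (20 @ 174) → take C (36 @ 269) → take B (39 @ 285) → take 1/25 of D → 4.00; 137/137 used.
Total value = 1136.00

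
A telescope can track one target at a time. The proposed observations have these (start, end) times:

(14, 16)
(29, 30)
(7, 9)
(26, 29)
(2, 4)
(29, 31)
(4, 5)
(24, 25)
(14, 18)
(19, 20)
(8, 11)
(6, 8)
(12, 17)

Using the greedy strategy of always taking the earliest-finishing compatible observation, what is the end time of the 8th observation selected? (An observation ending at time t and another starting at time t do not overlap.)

29

Order by finish time; keep every interval that doesn't clash with the previous kept one.
Sorted by end: (2,4)  (4,5)  (6,8)  (7,9)  (8,11)  (14,16)  (12,17)  (14,18)  (19,20)  (24,25)  (26,29)  (29,30)  (29,31)
take (2,4); take (4,5); take (6,8); take (8,11); take (14,16); skip (14,18); take (19,20); take (24,25); take (26,29); take (29,30).
Selected: (2,4) (4,5) (6,8) (8,11) (14,16) (19,20) (24,25) (26,29) (29,30)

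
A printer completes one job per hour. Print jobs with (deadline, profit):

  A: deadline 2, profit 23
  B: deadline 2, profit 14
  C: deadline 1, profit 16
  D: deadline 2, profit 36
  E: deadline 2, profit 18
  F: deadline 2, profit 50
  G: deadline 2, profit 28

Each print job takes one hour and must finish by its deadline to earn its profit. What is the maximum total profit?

86

By profit: F(d2,50), D(d2,36), G(d2,28), A(d2,23), E(d2,18), C(d1,16), B(d2,14)
F→slot 2; D→slot 1; G skipped; A skipped; E skipped; C skipped; B skipped.
Profit = 36 + 50 = 86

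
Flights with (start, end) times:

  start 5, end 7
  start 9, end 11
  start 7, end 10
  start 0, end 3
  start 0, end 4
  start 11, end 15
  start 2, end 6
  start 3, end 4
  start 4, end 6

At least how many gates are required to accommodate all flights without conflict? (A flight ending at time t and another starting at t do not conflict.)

The answer is the maximum number of intervals overlapping at any instant.
Events (time:±→running): 0:+→1 0:+→2 2:+→3 … peak 3.

3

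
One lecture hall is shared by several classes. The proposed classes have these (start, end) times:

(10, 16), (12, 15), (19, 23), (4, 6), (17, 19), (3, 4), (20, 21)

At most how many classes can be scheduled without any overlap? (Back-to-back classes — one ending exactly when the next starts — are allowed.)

Sorted by end: (3,4)  (4,6)  (12,15)  (10,16)  (17,19)  (20,21)  (19,23)
take (3,4); take (4,6); take (12,15); take (17,19); take (20,21).
Selected 5 classes.

5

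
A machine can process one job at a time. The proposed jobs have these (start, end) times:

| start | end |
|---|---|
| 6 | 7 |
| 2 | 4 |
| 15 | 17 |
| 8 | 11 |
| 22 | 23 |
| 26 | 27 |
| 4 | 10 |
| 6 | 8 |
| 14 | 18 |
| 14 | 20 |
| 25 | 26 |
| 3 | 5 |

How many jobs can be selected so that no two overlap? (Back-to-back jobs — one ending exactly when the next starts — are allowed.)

7

Sort by end time and greedily take each interval whose start is ≥ the last chosen end.
By end time: (2,4), (3,5), (6,7), (6,8), (4,10), (8,11), (15,17), (14,18), (14,20), (22,23), (25,26), (26,27).
Pick (2,4); next start ≥ 4 → (6,7); next start ≥ 7 → (8,11); next start ≥ 11 → (15,17); next start ≥ 17 → (22,23); next start ≥ 23 → (25,26); next start ≥ 26 → (26,27).
Selected 7 jobs.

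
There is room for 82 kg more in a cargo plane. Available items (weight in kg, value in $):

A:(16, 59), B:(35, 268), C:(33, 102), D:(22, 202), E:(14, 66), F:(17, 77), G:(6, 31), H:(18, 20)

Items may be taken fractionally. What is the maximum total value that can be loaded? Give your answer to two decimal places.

589.65

Greedy by value/weight ratio, highest first.
Ratios (sorted): D 9.18, B 7.66, G 5.17, E 4.71, F 4.53, A 3.69, C 3.09, H 1.11
take D (22 @ 202); take B (35 @ 268); take G (6 @ 31); take E (14 @ 66); take 5/17 of F → 22.65. Capacity used 82/82.
Total value = 589.65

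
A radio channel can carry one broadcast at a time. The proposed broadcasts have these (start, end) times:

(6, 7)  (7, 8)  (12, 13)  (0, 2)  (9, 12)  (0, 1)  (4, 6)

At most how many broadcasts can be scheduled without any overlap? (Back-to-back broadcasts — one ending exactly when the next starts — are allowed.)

Sort by end time and greedily take each interval whose start is ≥ the last chosen end.
Sorted by end: (0,1)  (0,2)  (4,6)  (6,7)  (7,8)  (9,12)  (12,13)
take (0,1); take (4,6); take (6,7); take (7,8); take (9,12); take (12,13).
Selected 6 broadcasts.

6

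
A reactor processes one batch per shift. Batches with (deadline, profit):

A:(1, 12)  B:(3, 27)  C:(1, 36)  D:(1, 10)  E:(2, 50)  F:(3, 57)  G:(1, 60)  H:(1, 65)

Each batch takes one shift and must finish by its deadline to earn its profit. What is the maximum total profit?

Take jobs in profit order; each goes to the latest open slot no later than its deadline.
Profit order: H=65 G=60 F=57 E=50 C=36 B=27 A=12 D=10
Assign: H→slot 1, G skipped, F→slot 3, E→slot 2, C skipped, B skipped, A skipped, D skipped.
Slots: [1:H] [2:E] [3:F]
Profit = 65 + 50 + 57 = 172

172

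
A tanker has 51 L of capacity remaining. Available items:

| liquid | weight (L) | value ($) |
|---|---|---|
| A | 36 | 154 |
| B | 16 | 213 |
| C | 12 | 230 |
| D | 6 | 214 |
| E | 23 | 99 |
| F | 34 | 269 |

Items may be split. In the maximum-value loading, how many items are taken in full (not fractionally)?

Order: D (214/6=35.67) > C (230/12=19.17) > B (213/16=13.31) > F (269/34=7.91) > E (99/23=4.30) > A (154/36=4.28)
Fill: take D (6 @ 214) → take C (12 @ 230) → take B (16 @ 213) → take 17/34 of F → 134.50; 51/51 used.
3 item(s) taken whole; one partial (take 17/34 of F).

3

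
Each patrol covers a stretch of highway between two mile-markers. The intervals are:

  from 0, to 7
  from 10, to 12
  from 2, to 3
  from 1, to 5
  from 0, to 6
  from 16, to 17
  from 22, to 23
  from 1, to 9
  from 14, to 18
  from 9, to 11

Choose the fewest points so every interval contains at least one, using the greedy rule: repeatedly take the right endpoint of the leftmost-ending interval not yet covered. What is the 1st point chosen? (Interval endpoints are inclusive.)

Sort by right endpoint; whenever an interval is uncovered, place a point at its right end.
By right end: [2,3]  [1,5]  [0,6]  [0,7]  [1,9]  [9,11]  [10,12]  [16,17]  [14,18]  [22,23]
[2,3] uncovered → point at 3; [9,11] uncovered → point at 11; [16,17] uncovered → point at 17; [22,23] uncovered → point at 23.
Points: 3, 11, 17, 23 (4 total).

3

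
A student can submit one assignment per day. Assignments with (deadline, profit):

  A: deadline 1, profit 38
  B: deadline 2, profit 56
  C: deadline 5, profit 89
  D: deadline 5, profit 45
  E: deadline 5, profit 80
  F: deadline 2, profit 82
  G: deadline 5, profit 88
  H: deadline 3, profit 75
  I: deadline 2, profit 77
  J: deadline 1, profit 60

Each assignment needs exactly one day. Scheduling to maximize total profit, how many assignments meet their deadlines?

Profit order: C=89 G=88 F=82 E=80 I=77 H=75 J=60 B=56 D=45 A=38
Assign: C→slot 5, G→slot 4, F→slot 2, E→slot 3, I→slot 1, H skipped, J skipped, B skipped, D skipped, A skipped.
Slots: [1:I] [2:F] [3:E] [4:G] [5:C]
5 of 10 scheduled.

5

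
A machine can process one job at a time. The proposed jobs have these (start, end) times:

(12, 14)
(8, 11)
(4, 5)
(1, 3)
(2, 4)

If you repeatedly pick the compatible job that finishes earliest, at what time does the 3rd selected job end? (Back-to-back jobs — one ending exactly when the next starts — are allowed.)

Greedy by earliest finish: after sorting by end time, pick each interval compatible with the last pick.
By end time: (1,3), (2,4), (4,5), (8,11), (12,14).
Pick (1,3); next start ≥ 3 → (4,5); next start ≥ 5 → (8,11); next start ≥ 11 → (12,14).
Selected: (1,3) (4,5) (8,11) (12,14)

11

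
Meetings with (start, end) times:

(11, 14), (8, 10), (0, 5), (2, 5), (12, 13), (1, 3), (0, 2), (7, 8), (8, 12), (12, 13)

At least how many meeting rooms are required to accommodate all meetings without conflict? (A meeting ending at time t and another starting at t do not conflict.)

Events (time:±→running): 0:+→1 0:+→2 1:+→3 … peak 3.

3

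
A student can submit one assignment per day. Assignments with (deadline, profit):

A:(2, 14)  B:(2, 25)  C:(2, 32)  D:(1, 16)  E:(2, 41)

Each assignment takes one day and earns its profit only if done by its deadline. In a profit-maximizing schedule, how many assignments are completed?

2

Sort by profit descending; place each in the latest free slot ≤ its deadline.
By profit: E(d2,41), C(d2,32), B(d2,25), D(d1,16), A(d2,14)
E→slot 2; C→slot 1; B skipped; D skipped; A skipped.
2 of 5 scheduled.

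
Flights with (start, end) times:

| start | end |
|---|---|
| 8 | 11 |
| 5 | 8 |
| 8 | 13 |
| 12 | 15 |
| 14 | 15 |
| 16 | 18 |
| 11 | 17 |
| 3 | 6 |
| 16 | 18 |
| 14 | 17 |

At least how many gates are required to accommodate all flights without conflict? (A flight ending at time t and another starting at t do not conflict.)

4

The answer is the maximum number of intervals overlapping at any instant.
starts: [3, 5, 8, 8, 11, 12, 14, 14, 16, 16]
ends:   [6, 8, 11, 13, 15, 15, 17, 17, 18, 18]
s3→1 s5→2 e6→1 e8→0 s8→1 s8→2 e11→1 s11→2 s12→3 e13→2 s14→3 s14→4  — peak 4.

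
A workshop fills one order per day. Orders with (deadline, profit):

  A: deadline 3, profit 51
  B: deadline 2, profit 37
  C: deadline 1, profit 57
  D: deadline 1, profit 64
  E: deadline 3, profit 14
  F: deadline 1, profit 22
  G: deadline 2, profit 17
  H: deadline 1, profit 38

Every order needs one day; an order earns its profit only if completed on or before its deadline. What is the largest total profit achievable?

Take jobs in profit order; each goes to the latest open slot no later than its deadline.
By profit: D(d1,64), C(d1,57), A(d3,51), H(d1,38), B(d2,37), F(d1,22), G(d2,17), E(d3,14)
D→slot 1; C skipped; A→slot 3; H skipped; B→slot 2; F skipped; G skipped; E skipped.
Profit = 64 + 37 + 51 = 152

152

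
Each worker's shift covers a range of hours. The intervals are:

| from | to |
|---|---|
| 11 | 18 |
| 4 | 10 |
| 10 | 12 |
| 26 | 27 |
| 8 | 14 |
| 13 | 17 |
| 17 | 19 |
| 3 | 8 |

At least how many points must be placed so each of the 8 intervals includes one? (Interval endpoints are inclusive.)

4

Sorted: [3,8] [4,10] [10,12] [8,14] [13,17] [11,18] [17,19] [26,27]
{[3,8],[4,10]} hit by 8; {[10,12],[8,14]} hit by 12; {[13,17],[11,18],[17,19]} hit by 17; {[26,27]} hit by 27.
Points: 8, 12, 17, 27 (4 total).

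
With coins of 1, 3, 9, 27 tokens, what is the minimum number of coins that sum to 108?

Greedy: take as many of the largest coin as possible, then repeat with the remainder.
108 = 4×27
Total coins = 4 = 4

4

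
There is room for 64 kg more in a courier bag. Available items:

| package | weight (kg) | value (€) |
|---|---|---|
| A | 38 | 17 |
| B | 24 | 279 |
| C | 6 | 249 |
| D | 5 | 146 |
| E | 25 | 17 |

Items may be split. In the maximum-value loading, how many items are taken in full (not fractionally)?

4

Greedy by value/weight ratio, highest first.
Ratios (sorted): C 41.50, D 29.20, B 11.62, E 0.68, A 0.45
take C (6 @ 249); take D (5 @ 146); take B (24 @ 279); take E (25 @ 17); take 4/38 of A → 1.79. Capacity used 64/64.
4 item(s) taken whole; one partial (take 4/38 of A).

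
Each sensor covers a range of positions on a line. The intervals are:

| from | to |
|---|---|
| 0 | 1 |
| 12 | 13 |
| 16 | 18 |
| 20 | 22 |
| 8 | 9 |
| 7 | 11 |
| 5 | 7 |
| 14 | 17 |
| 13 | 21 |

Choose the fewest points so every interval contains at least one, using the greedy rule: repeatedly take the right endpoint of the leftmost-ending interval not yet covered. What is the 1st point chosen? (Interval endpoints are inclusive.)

Sort by right endpoint; whenever an interval is uncovered, place a point at its right end.
By right end: [0,1]  [5,7]  [8,9]  [7,11]  [12,13]  [14,17]  [16,18]  [13,21]  [20,22]
[0,1] uncovered → point at 1; [5,7] uncovered → point at 7; [8,9] uncovered → point at 9; [12,13] uncovered → point at 13; [14,17] uncovered → point at 17; [20,22] uncovered → point at 22.
Points: 1, 7, 9, 13, 17, 22 (6 total).

1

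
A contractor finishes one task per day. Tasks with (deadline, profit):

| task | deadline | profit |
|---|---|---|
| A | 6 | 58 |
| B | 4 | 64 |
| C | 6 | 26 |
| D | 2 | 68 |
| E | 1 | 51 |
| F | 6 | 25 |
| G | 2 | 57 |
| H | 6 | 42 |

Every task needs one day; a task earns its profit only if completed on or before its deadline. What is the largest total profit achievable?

By profit: D(d2,68), B(d4,64), A(d6,58), G(d2,57), E(d1,51), H(d6,42), C(d6,26), F(d6,25)
D→slot 2; B→slot 4; A→slot 6; G→slot 1; E skipped; H→slot 5; C→slot 3; F skipped.
Profit = 57 + 68 + 26 + 64 + 42 + 58 = 315

315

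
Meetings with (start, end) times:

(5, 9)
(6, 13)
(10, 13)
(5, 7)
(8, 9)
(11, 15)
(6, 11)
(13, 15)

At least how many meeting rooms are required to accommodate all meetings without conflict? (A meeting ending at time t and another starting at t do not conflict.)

4

The answer is the maximum number of intervals overlapping at any instant.
Events (time:±→running): 5:+→1 5:+→2 6:+→3 6:+→4 … peak 4.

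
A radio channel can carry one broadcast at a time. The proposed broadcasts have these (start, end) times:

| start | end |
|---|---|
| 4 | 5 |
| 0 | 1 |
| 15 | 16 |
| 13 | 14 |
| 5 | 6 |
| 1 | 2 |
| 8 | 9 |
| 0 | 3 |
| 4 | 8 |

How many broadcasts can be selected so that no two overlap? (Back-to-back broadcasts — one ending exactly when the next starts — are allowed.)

Sorted by end: (0,1)  (1,2)  (0,3)  (4,5)  (5,6)  (4,8)  (8,9)  (13,14)  (15,16)
take (0,1); take (1,2); skip (0,3); take (4,5); take (5,6); take (8,9); take (13,14); take (15,16).
Selected 7 broadcasts.

7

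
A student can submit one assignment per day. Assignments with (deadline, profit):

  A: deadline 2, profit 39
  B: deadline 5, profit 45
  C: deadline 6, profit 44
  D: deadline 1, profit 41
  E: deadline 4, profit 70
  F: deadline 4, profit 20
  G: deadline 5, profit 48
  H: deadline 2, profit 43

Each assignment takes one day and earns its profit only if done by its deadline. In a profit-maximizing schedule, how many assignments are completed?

Profit order: E=70 G=48 B=45 C=44 H=43 D=41 A=39 F=20
Assign: E→slot 4, G→slot 5, B→slot 3, C→slot 6, H→slot 2, D→slot 1, A skipped, F skipped.
Slots: [1:D] [2:H] [3:B] [4:E] [5:G] [6:C]
6 of 8 scheduled.

6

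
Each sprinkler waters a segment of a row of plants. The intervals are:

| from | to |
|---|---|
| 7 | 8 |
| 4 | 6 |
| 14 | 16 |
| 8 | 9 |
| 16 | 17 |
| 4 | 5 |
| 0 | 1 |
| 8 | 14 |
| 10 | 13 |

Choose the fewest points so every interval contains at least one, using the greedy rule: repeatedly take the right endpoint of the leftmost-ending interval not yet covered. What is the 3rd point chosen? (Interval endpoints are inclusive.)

Sort by right endpoint; whenever an interval is uncovered, place a point at its right end.
Sorted: [0,1] [4,5] [4,6] [7,8] [8,9] [10,13] [8,14] [14,16] [16,17]
{[0,1]} hit by 1; {[4,5],[4,6]} hit by 5; {[7,8],[8,9]} hit by 8; {[10,13],[8,14]} hit by 13; {[14,16],[16,17]} hit by 16.
Points: 1, 5, 8, 13, 16 (5 total).

8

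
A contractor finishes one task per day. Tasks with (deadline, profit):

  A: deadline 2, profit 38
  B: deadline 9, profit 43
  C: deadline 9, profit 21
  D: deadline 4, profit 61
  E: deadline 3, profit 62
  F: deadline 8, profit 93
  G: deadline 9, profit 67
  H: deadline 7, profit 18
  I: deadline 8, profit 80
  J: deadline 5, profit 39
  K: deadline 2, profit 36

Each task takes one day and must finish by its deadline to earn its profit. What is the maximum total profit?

519

Profit order: F=93 I=80 G=67 E=62 D=61 B=43 J=39 A=38 K=36 C=21 H=18
Assign: F→slot 8, I→slot 7, G→slot 9, E→slot 3, D→slot 4, B→slot 6, J→slot 5, A→slot 2, K→slot 1, C skipped, H skipped.
Slots: [1:K] [2:A] [3:E] [4:D] [5:J] [6:B] [7:I] [8:F] [9:G]
Profit = 36 + 38 + 62 + 61 + 39 + 43 + 80 + 93 + 67 = 519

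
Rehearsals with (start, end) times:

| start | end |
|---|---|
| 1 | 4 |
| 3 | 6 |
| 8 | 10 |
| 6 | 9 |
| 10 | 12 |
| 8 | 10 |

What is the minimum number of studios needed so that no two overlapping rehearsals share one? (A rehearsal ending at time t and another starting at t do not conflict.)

3

starts: [1, 3, 6, 8, 8, 10]
ends:   [4, 6, 9, 10, 10, 12]
s1→1 s3→2 e4→1 e6→0 s6→1 s8→2 s8→3  — peak 3.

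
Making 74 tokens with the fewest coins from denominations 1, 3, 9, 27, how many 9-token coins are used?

2

74 = 2×27 + 2×9 + 2×1
Count of 9: 2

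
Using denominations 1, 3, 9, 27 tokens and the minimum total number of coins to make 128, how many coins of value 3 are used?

0

Greedy: take as many of the largest coin as possible, then repeat with the remainder.
128 − 4×27→20 − 2×9→2 − 2×1→0
Count of 3: 0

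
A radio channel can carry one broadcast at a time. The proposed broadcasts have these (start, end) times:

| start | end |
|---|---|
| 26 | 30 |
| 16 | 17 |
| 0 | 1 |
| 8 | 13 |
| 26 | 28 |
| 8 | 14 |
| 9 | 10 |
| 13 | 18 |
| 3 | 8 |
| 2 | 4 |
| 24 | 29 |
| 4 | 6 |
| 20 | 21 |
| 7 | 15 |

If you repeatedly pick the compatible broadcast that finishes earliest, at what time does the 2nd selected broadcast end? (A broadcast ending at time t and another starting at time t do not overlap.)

4

By end time: (0,1), (2,4), (4,6), (3,8), (9,10), (8,13), (8,14), (7,15), (16,17), (13,18), (20,21), (26,28), (24,29), (26,30).
Pick (0,1); next start ≥ 1 → (2,4); next start ≥ 4 → (4,6); next start ≥ 6 → (9,10); next start ≥ 10 → (16,17); next start ≥ 17 → (20,21); next start ≥ 21 → (26,28).
Selected: (0,1) (2,4) (4,6) (9,10) (16,17) (20,21) (26,28)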